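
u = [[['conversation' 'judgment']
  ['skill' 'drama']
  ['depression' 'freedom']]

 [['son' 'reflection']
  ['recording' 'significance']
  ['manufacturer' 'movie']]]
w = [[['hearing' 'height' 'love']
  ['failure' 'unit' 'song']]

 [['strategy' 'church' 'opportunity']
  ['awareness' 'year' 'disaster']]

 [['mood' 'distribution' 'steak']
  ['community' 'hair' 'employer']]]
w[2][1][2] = 'employer'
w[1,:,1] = ['church', 'year']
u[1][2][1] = 'movie'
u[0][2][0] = 'depression'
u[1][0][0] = 'son'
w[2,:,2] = ['steak', 'employer']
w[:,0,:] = [['hearing', 'height', 'love'], ['strategy', 'church', 'opportunity'], ['mood', 'distribution', 'steak']]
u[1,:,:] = [['son', 'reflection'], ['recording', 'significance'], ['manufacturer', 'movie']]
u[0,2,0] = 'depression'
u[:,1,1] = ['drama', 'significance']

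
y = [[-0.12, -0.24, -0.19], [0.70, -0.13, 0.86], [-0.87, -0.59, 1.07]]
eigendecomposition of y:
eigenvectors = [[(-0.12+0.35j), -0.12-0.35j, (-0.25+0j)], [(0.85+0j), (0.85-0j), 0.49+0.00j], [0.15+0.35j, 0.15-0.35j, 0.84+0.00j]]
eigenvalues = [(-0.08+0.64j), (-0.08-0.64j), (0.99+0j)]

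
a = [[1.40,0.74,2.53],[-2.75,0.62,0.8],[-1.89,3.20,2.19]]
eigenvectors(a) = [[0.31-0.53j,0.31+0.53j,(-0.33+0j)], [0.28+0.30j,(0.28-0.3j),(-0.77+0j)], [0.68+0.00j,(0.68-0j),(0.55+0j)]]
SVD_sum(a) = [[-0.62, 0.79, 0.7],[-1.14, 1.45, 1.29],[-2.16, 2.75, 2.45]] + [[2.17,0.36,1.51], [-1.38,-0.23,-0.96], [0.11,0.02,0.07]] + [[-0.15, -0.40, 0.32], [-0.23, -0.6, 0.47], [0.16, 0.43, -0.34]]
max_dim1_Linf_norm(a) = 3.2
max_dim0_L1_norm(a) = 6.04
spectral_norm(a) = 4.98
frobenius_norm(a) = 6.01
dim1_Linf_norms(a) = [2.53, 2.75, 3.2]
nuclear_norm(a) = 9.27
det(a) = -17.64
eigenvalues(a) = [(2.67+2.91j), (2.67-2.91j), (-1.13+0j)]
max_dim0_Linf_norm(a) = 3.2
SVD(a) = [[0.25, -0.84, -0.48], [0.45, 0.54, -0.71], [0.86, -0.04, 0.51]] @ diag([4.981402516624193, 3.168519493098785, 1.1179057157127197]) @ [[-0.51,0.64,0.57], [-0.81,-0.13,-0.57], [0.29,0.75,-0.59]]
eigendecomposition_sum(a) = [[0.78+1.58j, 0.51-1.13j, (1.17-0.63j)], [(-1.19+0.2j), 0.64+0.55j, 0.18+0.89j], [(-1.08+1.63j), 1.37-0.14j, (1.25+0.77j)]] + [[0.78-1.58j, 0.51+1.13j, 1.17+0.63j], [-1.19-0.20j, (0.64-0.55j), (0.18-0.89j)], [(-1.08-1.63j), (1.37+0.14j), (1.25-0.77j)]] + [[-0.16+0.00j, (-0.28+0j), (0.19+0j)],[-0.38+0.00j, (-0.65+0j), (0.44+0j)],[(0.27-0j), (0.47-0j), (-0.32-0j)]]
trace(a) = 4.21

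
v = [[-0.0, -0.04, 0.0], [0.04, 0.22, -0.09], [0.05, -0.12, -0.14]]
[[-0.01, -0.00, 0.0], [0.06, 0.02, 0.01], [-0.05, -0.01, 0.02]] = v@[[0.59, -0.86, 0.20], [0.29, 0.09, -0.01], [0.32, -0.34, -0.07]]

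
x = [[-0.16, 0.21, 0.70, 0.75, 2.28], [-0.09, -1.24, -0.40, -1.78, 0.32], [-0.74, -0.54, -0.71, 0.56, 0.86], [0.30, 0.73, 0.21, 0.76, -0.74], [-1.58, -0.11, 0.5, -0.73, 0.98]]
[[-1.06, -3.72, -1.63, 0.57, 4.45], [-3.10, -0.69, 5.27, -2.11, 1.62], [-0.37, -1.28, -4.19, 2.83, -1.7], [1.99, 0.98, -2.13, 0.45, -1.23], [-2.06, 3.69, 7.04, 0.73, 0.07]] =x@[[0.22, -2.82, -1.91, -1.44, 2.09],[1.82, 2.78, -0.04, 1.26, -0.90],[-1.16, -0.38, 3.93, -2.21, 2.40],[0.64, -1.58, -3.86, 0.95, -0.63],[-0.47, -1.45, -0.78, 0.40, 1.65]]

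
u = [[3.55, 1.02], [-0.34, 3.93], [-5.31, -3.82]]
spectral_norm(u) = 7.69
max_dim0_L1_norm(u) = 9.2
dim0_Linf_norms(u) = [5.31, 3.93]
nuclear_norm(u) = 11.28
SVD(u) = [[-0.44, 0.40], [-0.29, -0.91], [0.85, -0.10]] @ diag([7.687303064476239, 3.5912771537287718]) @ [[-0.78, -0.63], [0.63, -0.78]]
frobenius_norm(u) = 8.48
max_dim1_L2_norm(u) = 6.54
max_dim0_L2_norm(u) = 6.4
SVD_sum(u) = [[2.65,  2.14], [1.71,  1.38], [-5.09,  -4.10]] + [[0.9, -1.12], [-2.05, 2.55], [-0.22, 0.28]]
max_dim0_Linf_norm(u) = 5.31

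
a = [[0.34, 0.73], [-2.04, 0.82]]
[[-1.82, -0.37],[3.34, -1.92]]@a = [[0.14, -1.63],[5.05, 0.86]]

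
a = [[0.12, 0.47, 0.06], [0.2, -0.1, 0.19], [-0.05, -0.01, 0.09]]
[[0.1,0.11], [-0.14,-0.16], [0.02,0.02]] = a @ [[-0.48, -0.54],[0.34, 0.38],[-0.06, -0.06]]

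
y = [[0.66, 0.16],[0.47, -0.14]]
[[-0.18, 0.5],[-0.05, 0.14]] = y @ [[-0.2, 0.55],[-0.32, 0.88]]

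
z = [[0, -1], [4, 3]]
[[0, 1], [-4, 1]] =z @ [[-1, 1], [0, -1]]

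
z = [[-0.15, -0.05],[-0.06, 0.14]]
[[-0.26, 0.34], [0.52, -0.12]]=z @ [[0.44, -1.77],[3.92, -1.59]]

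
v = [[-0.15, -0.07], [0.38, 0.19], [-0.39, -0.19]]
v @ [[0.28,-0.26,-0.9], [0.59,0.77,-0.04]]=[[-0.08, -0.01, 0.14],[0.22, 0.05, -0.35],[-0.22, -0.04, 0.36]]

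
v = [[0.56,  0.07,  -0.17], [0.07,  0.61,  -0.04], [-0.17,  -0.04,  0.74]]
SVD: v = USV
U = [[-0.52,0.08,-0.85], [-0.27,0.93,0.25], [0.81,0.36,-0.46]]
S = [0.86, 0.6, 0.45]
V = [[-0.52,-0.27,0.81], [0.08,0.93,0.36], [-0.85,0.25,-0.46]]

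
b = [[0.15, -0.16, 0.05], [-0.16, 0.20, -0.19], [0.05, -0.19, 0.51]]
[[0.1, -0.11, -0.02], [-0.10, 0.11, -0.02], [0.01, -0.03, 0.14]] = b@[[0.62, -0.06, -0.06],[-0.06, 0.66, 0.19],[-0.06, 0.19, 0.35]]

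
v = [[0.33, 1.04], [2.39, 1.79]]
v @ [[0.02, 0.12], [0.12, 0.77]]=[[0.13,0.84], [0.26,1.67]]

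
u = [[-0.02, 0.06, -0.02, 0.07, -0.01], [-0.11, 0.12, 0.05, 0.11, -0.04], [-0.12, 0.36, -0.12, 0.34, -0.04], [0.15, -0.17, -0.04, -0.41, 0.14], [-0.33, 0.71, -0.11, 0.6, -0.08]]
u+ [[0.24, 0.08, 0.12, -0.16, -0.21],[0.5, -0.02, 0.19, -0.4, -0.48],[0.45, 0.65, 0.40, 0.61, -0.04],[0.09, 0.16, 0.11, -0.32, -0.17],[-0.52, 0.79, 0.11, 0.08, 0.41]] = [[0.22, 0.14, 0.10, -0.09, -0.22], [0.39, 0.10, 0.24, -0.29, -0.52], [0.33, 1.01, 0.28, 0.95, -0.08], [0.24, -0.01, 0.07, -0.73, -0.03], [-0.85, 1.50, 0.0, 0.68, 0.33]]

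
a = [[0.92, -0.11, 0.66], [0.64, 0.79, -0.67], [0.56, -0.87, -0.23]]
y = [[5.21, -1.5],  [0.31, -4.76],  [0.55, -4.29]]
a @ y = [[5.12,-3.69], [3.21,-1.85], [2.52,4.29]]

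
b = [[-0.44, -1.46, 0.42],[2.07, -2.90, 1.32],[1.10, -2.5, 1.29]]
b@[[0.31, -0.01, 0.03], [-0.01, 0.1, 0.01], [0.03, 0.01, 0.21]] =[[-0.11,-0.14,0.06], [0.71,-0.3,0.31], [0.40,-0.25,0.28]]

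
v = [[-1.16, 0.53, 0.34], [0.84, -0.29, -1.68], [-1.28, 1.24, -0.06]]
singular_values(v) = [2.51, 1.46, 0.28]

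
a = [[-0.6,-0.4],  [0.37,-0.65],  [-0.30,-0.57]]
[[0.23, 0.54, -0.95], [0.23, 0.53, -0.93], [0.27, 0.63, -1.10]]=a @ [[-0.11, -0.26, 0.45], [-0.41, -0.96, 1.69]]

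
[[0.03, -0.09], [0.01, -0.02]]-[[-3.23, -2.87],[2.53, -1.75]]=[[3.26, 2.78],[-2.52, 1.73]]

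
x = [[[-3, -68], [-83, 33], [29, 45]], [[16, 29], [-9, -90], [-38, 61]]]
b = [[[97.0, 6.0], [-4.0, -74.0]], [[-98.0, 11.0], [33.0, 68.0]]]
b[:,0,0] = [97.0, -98.0]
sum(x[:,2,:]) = 97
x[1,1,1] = -90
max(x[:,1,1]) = 33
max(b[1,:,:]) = 68.0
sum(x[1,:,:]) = -31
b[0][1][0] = -4.0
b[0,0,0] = 97.0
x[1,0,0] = 16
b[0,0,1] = 6.0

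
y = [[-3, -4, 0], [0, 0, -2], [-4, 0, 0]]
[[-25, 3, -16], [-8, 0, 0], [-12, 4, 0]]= y @ [[3, -1, 0], [4, 0, 4], [4, 0, 0]]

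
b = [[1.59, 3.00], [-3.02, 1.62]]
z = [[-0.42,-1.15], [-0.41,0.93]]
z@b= [[2.81, -3.12],[-3.46, 0.28]]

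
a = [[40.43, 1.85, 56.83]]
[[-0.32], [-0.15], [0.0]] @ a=[[-12.94, -0.59, -18.19],[-6.06, -0.28, -8.52],[0.0, 0.0, 0.00]]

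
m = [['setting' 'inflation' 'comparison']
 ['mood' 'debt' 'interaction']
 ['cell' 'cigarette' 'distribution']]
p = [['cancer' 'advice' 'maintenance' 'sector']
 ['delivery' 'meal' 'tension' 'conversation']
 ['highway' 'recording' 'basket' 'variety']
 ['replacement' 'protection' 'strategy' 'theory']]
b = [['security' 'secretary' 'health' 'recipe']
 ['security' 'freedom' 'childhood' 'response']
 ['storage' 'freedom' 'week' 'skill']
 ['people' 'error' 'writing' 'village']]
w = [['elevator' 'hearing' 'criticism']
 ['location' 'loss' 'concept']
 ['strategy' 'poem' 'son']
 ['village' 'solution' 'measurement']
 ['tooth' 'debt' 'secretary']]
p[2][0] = 'highway'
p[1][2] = 'tension'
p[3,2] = 'strategy'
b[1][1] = 'freedom'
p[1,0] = 'delivery'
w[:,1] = ['hearing', 'loss', 'poem', 'solution', 'debt']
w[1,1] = 'loss'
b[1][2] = 'childhood'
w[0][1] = 'hearing'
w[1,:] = ['location', 'loss', 'concept']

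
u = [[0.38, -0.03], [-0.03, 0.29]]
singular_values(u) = [0.39, 0.28]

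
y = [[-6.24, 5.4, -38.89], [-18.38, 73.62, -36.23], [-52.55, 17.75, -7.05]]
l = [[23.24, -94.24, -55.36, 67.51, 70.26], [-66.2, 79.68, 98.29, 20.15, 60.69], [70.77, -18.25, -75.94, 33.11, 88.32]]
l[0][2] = -55.36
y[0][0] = -6.24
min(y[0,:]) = -38.89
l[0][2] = -55.36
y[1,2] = -36.23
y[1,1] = 73.62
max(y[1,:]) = 73.62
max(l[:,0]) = 70.77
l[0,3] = 67.51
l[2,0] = 70.77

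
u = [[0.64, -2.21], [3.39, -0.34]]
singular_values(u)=[3.57, 2.04]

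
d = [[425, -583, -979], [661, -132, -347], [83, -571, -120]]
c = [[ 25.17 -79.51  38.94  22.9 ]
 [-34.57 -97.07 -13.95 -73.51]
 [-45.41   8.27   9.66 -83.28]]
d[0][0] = 425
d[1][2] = -347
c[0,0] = 25.17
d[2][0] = 83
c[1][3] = -73.51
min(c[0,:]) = -79.51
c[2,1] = 8.27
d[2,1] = -571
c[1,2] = -13.95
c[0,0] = 25.17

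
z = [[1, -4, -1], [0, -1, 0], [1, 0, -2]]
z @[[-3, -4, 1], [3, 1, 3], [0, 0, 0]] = [[-15, -8, -11], [-3, -1, -3], [-3, -4, 1]]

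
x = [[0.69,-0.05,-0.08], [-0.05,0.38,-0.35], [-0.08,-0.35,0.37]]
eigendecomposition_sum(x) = [[0.0, 0.0, 0.0], [0.0, 0.01, 0.01], [0.0, 0.01, 0.01]] + [[0.50, -0.26, 0.16], [-0.26, 0.14, -0.08], [0.16, -0.08, 0.05]] + [[0.19, 0.21, -0.24], [0.21, 0.24, -0.27], [-0.24, -0.27, 0.31]]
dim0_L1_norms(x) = [0.82, 0.78, 0.8]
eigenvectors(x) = [[0.13,0.85,-0.5],[0.69,-0.44,-0.57],[0.71,0.27,0.65]]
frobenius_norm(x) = 1.01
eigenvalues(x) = [0.01, 0.69, 0.74]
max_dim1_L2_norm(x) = 0.7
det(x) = 0.01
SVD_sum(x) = [[0.19, 0.21, -0.24], [0.21, 0.24, -0.27], [-0.24, -0.27, 0.31]] + [[0.50, -0.26, 0.16], [-0.26, 0.14, -0.08], [0.16, -0.08, 0.05]] + [[0.00, 0.0, 0.00], [0.00, 0.01, 0.01], [0.00, 0.01, 0.01]]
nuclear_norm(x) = 1.44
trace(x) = 1.44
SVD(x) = [[-0.50, 0.85, 0.13], [-0.57, -0.44, 0.69], [0.65, 0.27, 0.71]] @ diag([0.7370566032511108, 0.6905018254188573, 0.012441571330031709]) @ [[-0.50, -0.57, 0.65], [0.85, -0.44, 0.27], [0.13, 0.69, 0.71]]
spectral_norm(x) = 0.74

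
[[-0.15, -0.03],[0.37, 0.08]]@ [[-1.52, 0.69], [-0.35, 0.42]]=[[0.24, -0.12], [-0.59, 0.29]]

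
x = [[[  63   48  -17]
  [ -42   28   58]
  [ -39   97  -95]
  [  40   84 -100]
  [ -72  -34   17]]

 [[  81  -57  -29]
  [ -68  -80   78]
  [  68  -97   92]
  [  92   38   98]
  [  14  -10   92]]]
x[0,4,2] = 17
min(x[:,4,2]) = 17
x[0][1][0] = -42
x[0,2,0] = -39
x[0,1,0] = -42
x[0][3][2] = -100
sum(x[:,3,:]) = 252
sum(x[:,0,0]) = 144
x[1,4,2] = 92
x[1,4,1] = -10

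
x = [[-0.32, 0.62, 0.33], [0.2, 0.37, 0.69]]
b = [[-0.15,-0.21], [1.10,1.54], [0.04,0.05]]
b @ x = [[0.01, -0.17, -0.19], [-0.04, 1.25, 1.43], [-0.00, 0.04, 0.05]]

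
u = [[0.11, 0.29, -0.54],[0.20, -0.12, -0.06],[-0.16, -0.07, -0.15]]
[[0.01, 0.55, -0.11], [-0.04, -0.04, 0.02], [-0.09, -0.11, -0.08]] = u@[[0.14, 0.43, 0.23], [0.47, 1.19, 0.04], [0.26, -0.29, 0.28]]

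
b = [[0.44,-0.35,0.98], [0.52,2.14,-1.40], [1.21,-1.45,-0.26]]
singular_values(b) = [2.91, 1.61, 0.83]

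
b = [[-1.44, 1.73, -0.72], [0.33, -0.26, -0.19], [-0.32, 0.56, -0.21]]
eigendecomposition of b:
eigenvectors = [[(0.96+0j), (-0.63+0j), (-0.63-0j)], [-0.16+0.00j, (-0.59+0.12j), -0.59-0.12j], [0.23+0.00j, -0.15+0.47j, -0.15-0.47j]]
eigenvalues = [(-1.91+0j), 0.2j, -0.2j]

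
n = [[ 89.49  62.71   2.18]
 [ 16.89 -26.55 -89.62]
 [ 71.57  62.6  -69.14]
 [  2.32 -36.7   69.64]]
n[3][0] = 2.32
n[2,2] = -69.14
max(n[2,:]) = 71.57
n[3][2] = 69.64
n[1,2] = -89.62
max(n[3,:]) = 69.64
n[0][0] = 89.49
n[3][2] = 69.64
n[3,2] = 69.64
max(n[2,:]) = 71.57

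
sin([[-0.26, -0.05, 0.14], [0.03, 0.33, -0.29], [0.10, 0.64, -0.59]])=[[-0.26, -0.04, 0.13],[0.03, 0.33, -0.29],[0.10, 0.63, -0.58]]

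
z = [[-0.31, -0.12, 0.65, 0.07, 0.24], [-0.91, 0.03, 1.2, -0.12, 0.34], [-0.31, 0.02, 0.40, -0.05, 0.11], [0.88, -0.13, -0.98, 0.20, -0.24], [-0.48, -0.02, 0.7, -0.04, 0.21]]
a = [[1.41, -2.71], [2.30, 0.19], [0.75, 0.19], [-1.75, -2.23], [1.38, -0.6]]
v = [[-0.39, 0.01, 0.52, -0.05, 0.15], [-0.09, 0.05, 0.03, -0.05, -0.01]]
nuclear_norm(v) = 0.76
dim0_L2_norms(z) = [1.42, 0.18, 1.86, 0.25, 0.54]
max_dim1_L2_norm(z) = 1.55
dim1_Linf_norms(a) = [2.71, 2.3, 0.75, 2.23, 1.38]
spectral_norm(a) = 3.60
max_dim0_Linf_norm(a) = 2.71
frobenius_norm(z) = 2.43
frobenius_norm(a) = 5.06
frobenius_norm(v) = 0.68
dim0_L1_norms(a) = [7.59, 5.92]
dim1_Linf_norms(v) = [0.52, 0.09]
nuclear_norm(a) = 7.15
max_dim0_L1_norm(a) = 7.59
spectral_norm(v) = 0.67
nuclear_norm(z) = 2.73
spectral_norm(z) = 2.40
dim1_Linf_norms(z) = [0.65, 1.2, 0.4, 0.98, 0.7]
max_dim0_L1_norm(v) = 0.55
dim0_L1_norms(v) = [0.48, 0.06, 0.55, 0.1, 0.16]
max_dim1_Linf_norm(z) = 1.2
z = a @ v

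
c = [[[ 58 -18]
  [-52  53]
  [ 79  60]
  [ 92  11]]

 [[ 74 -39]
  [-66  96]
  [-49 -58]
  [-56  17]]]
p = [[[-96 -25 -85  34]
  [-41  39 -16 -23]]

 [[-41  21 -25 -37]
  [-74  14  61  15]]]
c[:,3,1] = [11, 17]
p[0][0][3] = 34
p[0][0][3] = 34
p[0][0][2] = -85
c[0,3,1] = 11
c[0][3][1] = 11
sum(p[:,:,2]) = -65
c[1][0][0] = 74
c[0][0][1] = -18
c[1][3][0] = -56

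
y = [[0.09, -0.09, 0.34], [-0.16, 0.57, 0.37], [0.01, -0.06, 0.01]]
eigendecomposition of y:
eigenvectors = [[0.26+0.00j, -0.94+0.00j, (-0.94-0j)],[-0.96+0.00j, (-0.32+0.07j), -0.32-0.07j],[(0.11+0j), (0.03-0.14j), (0.03+0.14j)]]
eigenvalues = [(0.57+0j), (0.05+0.06j), (0.05-0.06j)]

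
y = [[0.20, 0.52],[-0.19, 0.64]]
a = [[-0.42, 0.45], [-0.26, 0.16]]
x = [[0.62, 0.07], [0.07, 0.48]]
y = x + a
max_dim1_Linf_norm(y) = 0.64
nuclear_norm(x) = 1.10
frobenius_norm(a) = 0.69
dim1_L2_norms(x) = [0.62, 0.49]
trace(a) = -0.26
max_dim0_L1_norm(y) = 1.16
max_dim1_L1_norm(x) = 0.69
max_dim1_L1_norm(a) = 0.87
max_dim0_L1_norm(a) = 0.68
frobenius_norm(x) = 0.79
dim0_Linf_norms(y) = [0.2, 0.64]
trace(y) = 0.84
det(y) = 0.23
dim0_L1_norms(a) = [0.68, 0.61]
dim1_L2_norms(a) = [0.62, 0.31]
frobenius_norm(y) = 0.87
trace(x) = 1.10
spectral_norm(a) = 0.68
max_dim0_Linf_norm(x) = 0.62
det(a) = 0.05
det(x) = 0.29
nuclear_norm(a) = 0.76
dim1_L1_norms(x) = [0.69, 0.55]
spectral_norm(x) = 0.65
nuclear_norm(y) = 1.10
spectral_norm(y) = 0.82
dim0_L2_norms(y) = [0.28, 0.82]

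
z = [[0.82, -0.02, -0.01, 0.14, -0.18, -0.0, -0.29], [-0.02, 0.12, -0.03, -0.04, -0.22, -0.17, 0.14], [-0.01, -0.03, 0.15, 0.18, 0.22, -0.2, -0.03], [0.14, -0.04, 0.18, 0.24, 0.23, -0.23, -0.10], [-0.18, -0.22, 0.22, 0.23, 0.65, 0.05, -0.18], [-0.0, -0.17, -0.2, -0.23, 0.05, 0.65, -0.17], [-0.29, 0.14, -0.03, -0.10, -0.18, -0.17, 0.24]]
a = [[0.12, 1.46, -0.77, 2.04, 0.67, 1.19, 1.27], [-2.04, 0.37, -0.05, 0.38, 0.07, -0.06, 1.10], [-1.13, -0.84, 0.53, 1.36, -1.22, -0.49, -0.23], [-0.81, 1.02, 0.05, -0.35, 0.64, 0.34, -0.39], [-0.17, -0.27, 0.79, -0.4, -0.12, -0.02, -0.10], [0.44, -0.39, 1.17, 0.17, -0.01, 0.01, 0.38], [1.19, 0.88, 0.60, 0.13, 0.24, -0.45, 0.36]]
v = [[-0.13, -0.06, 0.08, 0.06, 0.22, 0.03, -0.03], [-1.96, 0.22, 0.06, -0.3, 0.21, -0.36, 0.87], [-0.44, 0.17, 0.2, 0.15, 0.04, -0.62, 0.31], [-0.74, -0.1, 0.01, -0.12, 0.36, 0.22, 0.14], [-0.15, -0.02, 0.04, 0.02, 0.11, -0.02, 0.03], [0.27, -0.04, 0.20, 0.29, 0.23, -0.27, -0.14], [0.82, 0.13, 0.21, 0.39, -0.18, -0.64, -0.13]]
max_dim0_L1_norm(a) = 5.9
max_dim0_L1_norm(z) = 1.73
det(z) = 0.00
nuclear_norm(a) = 12.27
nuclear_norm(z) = 2.89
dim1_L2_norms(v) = [0.28, 2.22, 0.88, 0.88, 0.2, 0.59, 1.16]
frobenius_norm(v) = 2.87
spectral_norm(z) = 0.99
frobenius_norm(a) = 5.49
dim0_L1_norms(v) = [4.51, 0.74, 0.8, 1.33, 1.35, 2.16, 1.65]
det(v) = 0.00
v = a @ z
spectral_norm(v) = 2.56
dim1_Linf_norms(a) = [2.04, 2.04, 1.36, 1.02, 0.79, 1.17, 1.19]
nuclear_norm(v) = 4.34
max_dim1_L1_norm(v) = 3.98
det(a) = 4.10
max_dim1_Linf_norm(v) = 1.96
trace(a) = 0.92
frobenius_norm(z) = 1.66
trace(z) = 2.87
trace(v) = -0.12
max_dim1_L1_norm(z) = 1.73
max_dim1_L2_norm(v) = 2.22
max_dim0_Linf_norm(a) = 2.04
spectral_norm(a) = 3.49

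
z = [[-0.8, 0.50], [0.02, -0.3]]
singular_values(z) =[0.96, 0.24]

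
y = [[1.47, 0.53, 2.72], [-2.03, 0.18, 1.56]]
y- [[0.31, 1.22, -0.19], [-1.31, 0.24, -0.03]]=[[1.16,  -0.69,  2.91], [-0.72,  -0.06,  1.59]]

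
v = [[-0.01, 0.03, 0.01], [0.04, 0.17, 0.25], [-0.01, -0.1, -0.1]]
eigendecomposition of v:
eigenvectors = [[-0.96+0.00j, 0.14-0.18j, (0.14+0.18j)], [-0.13+0.00j, (0.81+0j), (0.81-0j)], [0.25+0.00j, (-0.46+0.27j), -0.46-0.27j]]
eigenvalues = [(-0.01+0j), (0.03+0.07j), (0.03-0.07j)]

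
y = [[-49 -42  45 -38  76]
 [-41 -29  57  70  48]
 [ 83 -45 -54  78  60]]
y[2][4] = 60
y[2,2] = -54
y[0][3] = -38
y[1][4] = 48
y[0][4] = 76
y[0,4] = 76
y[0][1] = -42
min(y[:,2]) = -54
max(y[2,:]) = 83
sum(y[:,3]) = 110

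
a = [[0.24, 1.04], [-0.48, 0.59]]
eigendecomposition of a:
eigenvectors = [[0.83+0.00j,(0.83-0j)], [0.14+0.54j,0.14-0.54j]]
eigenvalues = [(0.42+0.68j), (0.42-0.68j)]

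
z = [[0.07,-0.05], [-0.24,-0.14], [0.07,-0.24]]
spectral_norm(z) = 0.30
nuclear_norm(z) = 0.54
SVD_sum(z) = [[-0.0, -0.0], [-0.13, -0.21], [-0.09, -0.14]] + [[0.07, -0.05], [-0.11, 0.07], [0.16, -0.1]]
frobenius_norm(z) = 0.38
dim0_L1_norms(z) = [0.38, 0.43]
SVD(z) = [[-0.01, 0.35], [-0.83, -0.52], [-0.55, 0.78]] @ diag([0.2969900189407095, 0.24268689426830828]) @ [[0.54,0.84], [0.84,-0.54]]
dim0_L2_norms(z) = [0.26, 0.28]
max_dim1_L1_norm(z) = 0.38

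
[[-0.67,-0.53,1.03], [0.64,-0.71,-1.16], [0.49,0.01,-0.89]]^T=[[-0.67, 0.64, 0.49], [-0.53, -0.71, 0.01], [1.03, -1.16, -0.89]]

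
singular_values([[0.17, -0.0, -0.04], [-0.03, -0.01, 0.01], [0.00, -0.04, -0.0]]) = [0.18, 0.04, 0.0]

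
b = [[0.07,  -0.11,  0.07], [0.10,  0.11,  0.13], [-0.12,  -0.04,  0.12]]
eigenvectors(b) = [[-0.15-0.57j, -0.15+0.57j, -0.42+0.00j], [-0.65+0.00j, -0.65-0.00j, 0.70+0.00j], [(0.31-0.37j), 0.31+0.37j, 0.58+0.00j]]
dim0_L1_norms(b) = [0.29, 0.26, 0.32]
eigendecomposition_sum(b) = [[0.02+0.07j,(-0.04+0.04j),(0.06+0j)], [0.08-0.00j,(0.03+0.05j),0.02-0.06j], [(-0.04+0.04j),(-0.04-0.01j),(0.02+0.04j)]] + [[0.02-0.07j, -0.04-0.04j, (0.06-0j)], [(0.08+0j), 0.03-0.05j, 0.02+0.06j], [(-0.04-0.04j), (-0.04+0.01j), (0.02-0.04j)]] + [[(0.03-0j), -0.03+0.00j, (-0.05-0j)], [(-0.05+0j), 0.05-0.00j, (0.09+0j)], [(-0.05+0j), (0.05-0j), 0.07+0.00j]]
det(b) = 0.00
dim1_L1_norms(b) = [0.25, 0.34, 0.28]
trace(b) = 0.30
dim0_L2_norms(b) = [0.17, 0.16, 0.19]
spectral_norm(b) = 0.20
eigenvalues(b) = [(0.07+0.16j), (0.07-0.16j), (0.16+0j)]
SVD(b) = [[0.22, -0.36, -0.91], [0.97, 0.10, 0.2], [0.02, -0.93, 0.37]] @ diag([0.1997323343601266, 0.17939735619185135, 0.1386491370417739]) @ [[0.55, 0.41, 0.72], [0.54, 0.49, -0.69], [-0.64, 0.77, 0.05]]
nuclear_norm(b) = 0.52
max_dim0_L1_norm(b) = 0.32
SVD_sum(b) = [[0.02, 0.02, 0.03],  [0.11, 0.08, 0.14],  [0.0, 0.00, 0.0]] + [[-0.03,  -0.03,  0.04],[0.01,  0.01,  -0.01],[-0.09,  -0.08,  0.11]] + [[0.08, -0.10, -0.01], [-0.02, 0.02, 0.0], [-0.03, 0.04, 0.0]]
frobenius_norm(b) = 0.30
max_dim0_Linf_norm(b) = 0.13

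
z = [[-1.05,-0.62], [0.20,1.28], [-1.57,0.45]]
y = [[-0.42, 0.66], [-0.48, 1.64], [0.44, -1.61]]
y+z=[[-1.47, 0.04], [-0.28, 2.92], [-1.13, -1.16]]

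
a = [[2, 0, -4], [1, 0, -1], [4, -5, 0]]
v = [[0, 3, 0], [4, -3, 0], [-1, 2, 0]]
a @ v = [[4, -2, 0], [1, 1, 0], [-20, 27, 0]]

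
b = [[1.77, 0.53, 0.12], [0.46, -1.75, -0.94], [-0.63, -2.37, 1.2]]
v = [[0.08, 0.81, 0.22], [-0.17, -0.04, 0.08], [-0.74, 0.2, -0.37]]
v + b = [[1.85, 1.34, 0.34], [0.29, -1.79, -0.86], [-1.37, -2.17, 0.83]]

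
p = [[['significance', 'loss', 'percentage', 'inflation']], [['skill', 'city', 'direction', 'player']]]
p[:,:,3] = [['inflation'], ['player']]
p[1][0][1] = 'city'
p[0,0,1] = 'loss'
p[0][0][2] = 'percentage'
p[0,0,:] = ['significance', 'loss', 'percentage', 'inflation']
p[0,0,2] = 'percentage'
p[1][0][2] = 'direction'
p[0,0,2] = 'percentage'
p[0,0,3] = 'inflation'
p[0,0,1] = 'loss'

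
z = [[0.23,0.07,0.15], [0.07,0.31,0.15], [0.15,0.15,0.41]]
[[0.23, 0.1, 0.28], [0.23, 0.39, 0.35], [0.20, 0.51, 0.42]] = z @ [[0.82, -0.55, 0.63],[0.57, 0.85, 0.74],[-0.01, 1.13, 0.53]]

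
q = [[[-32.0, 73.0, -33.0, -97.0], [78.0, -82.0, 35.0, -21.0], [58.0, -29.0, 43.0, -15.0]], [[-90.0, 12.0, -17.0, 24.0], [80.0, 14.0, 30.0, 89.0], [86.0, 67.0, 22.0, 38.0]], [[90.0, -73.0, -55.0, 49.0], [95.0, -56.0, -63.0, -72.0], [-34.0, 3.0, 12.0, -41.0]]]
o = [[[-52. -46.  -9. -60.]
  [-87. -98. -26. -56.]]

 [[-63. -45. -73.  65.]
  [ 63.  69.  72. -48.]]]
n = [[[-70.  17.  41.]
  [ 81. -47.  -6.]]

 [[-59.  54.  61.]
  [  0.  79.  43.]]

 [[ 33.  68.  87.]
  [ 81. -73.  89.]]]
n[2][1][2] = 89.0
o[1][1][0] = 63.0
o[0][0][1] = -46.0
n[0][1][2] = -6.0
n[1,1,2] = 43.0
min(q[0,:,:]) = -97.0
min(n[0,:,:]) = -70.0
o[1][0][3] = 65.0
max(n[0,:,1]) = 17.0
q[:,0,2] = [-33.0, -17.0, -55.0]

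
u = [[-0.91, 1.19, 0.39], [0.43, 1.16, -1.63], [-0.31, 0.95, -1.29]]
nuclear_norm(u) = 4.51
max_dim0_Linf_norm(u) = 1.63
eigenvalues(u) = [(-0.99+0.8j), (-0.99-0.8j), (0.93+0j)]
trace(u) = -1.04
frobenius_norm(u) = 3.04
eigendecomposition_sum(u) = [[(-0.57+0.07j), (0.27-0.37j), (0.41+0.98j)], [0.06-0.27j, (0.13+0.18j), -0.51+0.03j], [(-0.21-0.36j), 0.33+0.08j, -0.54+0.56j]] + [[-0.57-0.07j, 0.27+0.37j, (0.41-0.98j)], [(0.06+0.27j), (0.13-0.18j), -0.51-0.03j], [(-0.21+0.36j), 0.33-0.08j, -0.54-0.56j]] + [[0.22-0.00j,  (0.65+0j),  -0.44+0.00j], [(0.31-0j),  0.91+0.00j,  -0.61+0.00j], [(0.1-0j),  0.30+0.00j,  -0.20+0.00j]]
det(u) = 1.51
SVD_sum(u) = [[-0.01, 0.32, -0.37], [-0.03, 1.30, -1.5], [-0.02, 1.05, -1.21]] + [[-0.97,0.82,0.73], [0.29,-0.25,-0.22], [-0.06,0.05,0.05]] + [[0.06, 0.04, 0.04],[0.16, 0.11, 0.09],[-0.22, -0.15, -0.13]]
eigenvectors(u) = [[(0.75+0j), (0.75-0j), 0.56+0.00j], [(-0.12+0.34j), -0.12-0.34j, (0.79+0j)], [0.21+0.51j, (0.21-0.51j), 0.26+0.00j]]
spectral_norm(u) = 2.60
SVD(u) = [[0.19, 0.96, 0.23],  [0.76, -0.29, 0.58],  [0.62, 0.06, -0.79]] @ diag([2.5985667195669335, 1.5327929307383807, 0.37999583607928533]) @ [[-0.01, 0.65, -0.76], [-0.66, 0.56, 0.50], [0.75, 0.51, 0.42]]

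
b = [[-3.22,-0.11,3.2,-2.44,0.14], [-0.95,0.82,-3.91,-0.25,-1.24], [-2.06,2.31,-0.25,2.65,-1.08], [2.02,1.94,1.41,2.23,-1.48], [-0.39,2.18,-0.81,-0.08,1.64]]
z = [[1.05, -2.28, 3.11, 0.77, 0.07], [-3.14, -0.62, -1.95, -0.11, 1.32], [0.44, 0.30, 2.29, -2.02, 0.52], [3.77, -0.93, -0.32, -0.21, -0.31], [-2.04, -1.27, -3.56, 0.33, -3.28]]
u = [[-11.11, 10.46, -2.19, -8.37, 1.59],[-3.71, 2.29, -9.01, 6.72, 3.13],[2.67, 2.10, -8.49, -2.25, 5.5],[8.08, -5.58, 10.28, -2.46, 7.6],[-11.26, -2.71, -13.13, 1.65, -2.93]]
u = b @ z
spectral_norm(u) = 26.64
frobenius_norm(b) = 9.39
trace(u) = -22.70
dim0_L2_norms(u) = [18.34, 12.55, 20.88, 11.36, 10.44]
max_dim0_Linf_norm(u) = 13.13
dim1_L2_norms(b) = [5.16, 4.3, 4.22, 4.12, 2.87]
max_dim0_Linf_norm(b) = 3.91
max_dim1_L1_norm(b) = 9.11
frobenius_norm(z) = 9.32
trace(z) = -0.77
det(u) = -185960.99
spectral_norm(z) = 7.04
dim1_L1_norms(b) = [9.11, 7.17, 8.35, 9.08, 5.1]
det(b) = 497.77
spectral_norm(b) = 6.00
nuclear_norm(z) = 18.55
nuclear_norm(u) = 66.37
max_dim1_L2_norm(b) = 5.16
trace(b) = 1.22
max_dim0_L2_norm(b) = 5.31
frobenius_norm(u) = 34.18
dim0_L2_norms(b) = [4.44, 3.81, 5.31, 4.24, 2.76]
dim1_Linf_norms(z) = [3.11, 3.14, 2.29, 3.77, 3.56]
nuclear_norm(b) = 19.37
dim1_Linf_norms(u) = [11.11, 9.01, 8.49, 10.28, 13.13]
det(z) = -373.43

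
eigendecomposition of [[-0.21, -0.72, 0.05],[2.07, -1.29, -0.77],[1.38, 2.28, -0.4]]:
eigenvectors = [[(0.33+0j), (0.22-0.05j), (0.22+0.05j)],  [(-0.03+0j), (0.06-0.58j), 0.06+0.58j],  [0.94+0.00j, (-0.78+0j), -0.78-0.00j]]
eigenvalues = [0j, (-0.95+1.77j), (-0.95-1.77j)]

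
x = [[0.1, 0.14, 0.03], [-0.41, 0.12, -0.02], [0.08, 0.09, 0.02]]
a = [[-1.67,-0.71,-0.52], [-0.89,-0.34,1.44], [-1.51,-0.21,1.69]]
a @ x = [[0.08, -0.37, -0.05],[0.17, -0.04, 0.01],[0.07, -0.08, -0.01]]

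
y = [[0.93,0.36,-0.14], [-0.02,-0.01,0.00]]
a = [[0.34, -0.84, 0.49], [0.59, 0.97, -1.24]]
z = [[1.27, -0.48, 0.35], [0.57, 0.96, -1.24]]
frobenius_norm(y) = 1.01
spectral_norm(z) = 1.68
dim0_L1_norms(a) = [0.93, 1.81, 1.73]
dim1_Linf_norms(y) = [0.93, 0.02]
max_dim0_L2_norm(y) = 0.93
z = a + y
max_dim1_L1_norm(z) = 2.77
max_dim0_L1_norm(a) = 1.81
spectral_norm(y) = 1.01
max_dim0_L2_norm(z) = 1.39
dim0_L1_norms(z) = [1.84, 1.44, 1.59]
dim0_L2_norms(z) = [1.39, 1.07, 1.29]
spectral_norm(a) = 1.86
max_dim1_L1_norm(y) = 1.43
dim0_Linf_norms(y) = [0.93, 0.36, 0.14]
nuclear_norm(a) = 2.52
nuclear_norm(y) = 1.01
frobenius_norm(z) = 2.18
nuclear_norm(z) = 3.07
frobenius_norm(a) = 1.97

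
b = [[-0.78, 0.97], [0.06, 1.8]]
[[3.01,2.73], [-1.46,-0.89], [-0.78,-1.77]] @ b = [[-2.18, 7.83], [1.09, -3.02], [0.5, -3.94]]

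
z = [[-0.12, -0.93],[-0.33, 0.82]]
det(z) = -0.405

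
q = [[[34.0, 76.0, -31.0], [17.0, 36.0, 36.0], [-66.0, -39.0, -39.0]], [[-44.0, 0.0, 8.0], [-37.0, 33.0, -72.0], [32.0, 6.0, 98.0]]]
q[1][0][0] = -44.0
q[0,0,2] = -31.0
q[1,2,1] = 6.0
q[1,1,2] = -72.0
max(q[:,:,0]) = 34.0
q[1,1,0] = -37.0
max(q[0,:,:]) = 76.0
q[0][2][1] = -39.0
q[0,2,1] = -39.0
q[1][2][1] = 6.0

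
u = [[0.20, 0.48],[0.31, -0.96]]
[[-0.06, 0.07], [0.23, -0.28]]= u @ [[0.15, -0.19],  [-0.19, 0.23]]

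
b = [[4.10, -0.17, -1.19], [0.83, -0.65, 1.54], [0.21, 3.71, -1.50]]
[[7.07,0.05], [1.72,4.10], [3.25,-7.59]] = b@ [[1.91,0.49], [0.97,-1.33], [0.5,1.84]]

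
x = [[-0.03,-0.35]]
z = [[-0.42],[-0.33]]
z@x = [[0.01,0.15],[0.01,0.12]]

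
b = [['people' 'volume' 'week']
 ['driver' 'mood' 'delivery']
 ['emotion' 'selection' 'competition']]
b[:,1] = ['volume', 'mood', 'selection']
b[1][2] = 'delivery'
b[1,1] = 'mood'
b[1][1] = 'mood'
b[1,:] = ['driver', 'mood', 'delivery']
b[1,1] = 'mood'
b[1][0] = 'driver'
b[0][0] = 'people'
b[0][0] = 'people'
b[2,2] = 'competition'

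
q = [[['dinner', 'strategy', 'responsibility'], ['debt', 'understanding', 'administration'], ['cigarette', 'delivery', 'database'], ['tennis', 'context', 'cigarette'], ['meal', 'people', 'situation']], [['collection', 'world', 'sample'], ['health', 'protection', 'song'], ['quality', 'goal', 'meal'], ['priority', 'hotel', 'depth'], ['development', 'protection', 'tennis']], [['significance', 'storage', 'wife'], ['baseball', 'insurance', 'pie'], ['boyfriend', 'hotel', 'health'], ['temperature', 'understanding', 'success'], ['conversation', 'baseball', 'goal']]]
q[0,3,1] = 'context'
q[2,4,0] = 'conversation'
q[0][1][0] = 'debt'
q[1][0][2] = 'sample'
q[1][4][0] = 'development'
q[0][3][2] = 'cigarette'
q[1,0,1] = 'world'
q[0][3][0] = 'tennis'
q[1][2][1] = 'goal'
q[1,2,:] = ['quality', 'goal', 'meal']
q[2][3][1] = 'understanding'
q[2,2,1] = 'hotel'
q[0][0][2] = 'responsibility'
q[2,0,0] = 'significance'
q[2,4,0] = 'conversation'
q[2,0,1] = 'storage'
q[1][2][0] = 'quality'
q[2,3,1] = 'understanding'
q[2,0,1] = 'storage'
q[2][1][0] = 'baseball'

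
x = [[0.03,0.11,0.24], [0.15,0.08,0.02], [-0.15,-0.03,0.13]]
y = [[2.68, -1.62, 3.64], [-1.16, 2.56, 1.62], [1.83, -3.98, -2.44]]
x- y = [[-2.65, 1.73, -3.4], [1.31, -2.48, -1.60], [-1.98, 3.95, 2.57]]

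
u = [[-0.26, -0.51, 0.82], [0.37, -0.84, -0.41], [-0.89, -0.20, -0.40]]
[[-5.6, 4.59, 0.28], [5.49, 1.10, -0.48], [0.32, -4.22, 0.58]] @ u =[[2.91, -1.06, -6.59], [-0.59, -3.63, 4.24], [-2.16, 3.27, 1.76]]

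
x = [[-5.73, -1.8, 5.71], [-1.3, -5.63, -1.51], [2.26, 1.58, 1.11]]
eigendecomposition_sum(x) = [[0.41, 0.22, 1.59], [-0.17, -0.09, -0.64], [0.53, 0.29, 2.05]] + [[-5.43, -5.57, 2.46], [-1.86, -1.9, 0.84], [1.65, 1.7, -0.75]] + [[-0.71,3.54,1.66],[0.72,-3.64,-1.71],[0.08,-0.4,-0.19]]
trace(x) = -10.25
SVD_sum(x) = [[-5.79, -3.41, 4.38], [-1.81, -1.07, 1.37], [1.23, 0.72, -0.93]] + [[-0.04, 1.67, 1.25], [0.1, -4.31, -3.23], [-0.03, 1.51, 1.13]] + [[0.1, -0.06, 0.08], [0.41, -0.25, 0.35], [1.07, -0.65, 0.90]]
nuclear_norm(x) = 16.31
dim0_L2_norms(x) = [6.3, 6.12, 6.01]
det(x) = 86.61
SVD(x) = [[-0.94, -0.34, -0.08], [-0.29, 0.89, -0.36], [0.20, -0.31, -0.93]] @ diag([8.571984716690949, 6.077625594126647, 1.6624214731630025]) @ [[0.72, 0.43, -0.55], [0.02, -0.80, -0.6], [-0.69, 0.42, -0.59]]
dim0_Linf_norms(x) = [5.73, 5.63, 5.71]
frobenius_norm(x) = 10.64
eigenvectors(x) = [[-0.59, 0.91, -0.7], [0.24, 0.31, 0.71], [-0.77, -0.28, 0.08]]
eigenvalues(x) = [2.36, -8.09, -4.53]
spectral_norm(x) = 8.57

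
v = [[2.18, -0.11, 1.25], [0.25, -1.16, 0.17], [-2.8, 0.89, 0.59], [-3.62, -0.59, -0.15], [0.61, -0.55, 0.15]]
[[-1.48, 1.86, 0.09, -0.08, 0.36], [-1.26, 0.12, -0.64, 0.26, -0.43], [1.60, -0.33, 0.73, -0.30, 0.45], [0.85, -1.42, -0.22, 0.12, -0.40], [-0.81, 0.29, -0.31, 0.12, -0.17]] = v @ [[-0.37,0.34,-0.04,0.01,0.03], [0.94,0.10,0.57,-0.24,0.42], [-0.46,0.9,0.19,-0.10,0.27]]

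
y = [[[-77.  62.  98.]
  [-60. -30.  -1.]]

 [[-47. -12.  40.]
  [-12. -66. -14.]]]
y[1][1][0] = -12.0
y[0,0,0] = -77.0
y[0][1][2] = -1.0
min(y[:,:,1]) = -66.0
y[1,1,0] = -12.0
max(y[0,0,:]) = 98.0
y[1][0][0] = -47.0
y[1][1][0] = -12.0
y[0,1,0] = -60.0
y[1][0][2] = 40.0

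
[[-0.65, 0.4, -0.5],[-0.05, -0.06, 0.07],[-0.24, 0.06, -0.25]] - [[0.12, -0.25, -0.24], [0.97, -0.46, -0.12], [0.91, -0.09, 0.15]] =[[-0.77, 0.65, -0.26], [-1.02, 0.4, 0.19], [-1.15, 0.15, -0.4]]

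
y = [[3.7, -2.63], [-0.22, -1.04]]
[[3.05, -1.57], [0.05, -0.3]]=y@[[0.69,-0.19], [-0.19,0.33]]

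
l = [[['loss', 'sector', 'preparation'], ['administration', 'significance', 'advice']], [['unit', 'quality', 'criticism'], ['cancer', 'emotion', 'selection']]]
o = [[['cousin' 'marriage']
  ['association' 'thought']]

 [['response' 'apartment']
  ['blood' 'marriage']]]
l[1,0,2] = 'criticism'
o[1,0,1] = 'apartment'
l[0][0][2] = 'preparation'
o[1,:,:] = [['response', 'apartment'], ['blood', 'marriage']]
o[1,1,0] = 'blood'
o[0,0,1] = 'marriage'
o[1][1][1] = 'marriage'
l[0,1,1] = 'significance'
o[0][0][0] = 'cousin'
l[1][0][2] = 'criticism'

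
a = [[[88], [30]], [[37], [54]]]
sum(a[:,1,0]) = 84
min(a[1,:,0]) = 37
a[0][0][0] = 88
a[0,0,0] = 88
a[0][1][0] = 30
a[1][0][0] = 37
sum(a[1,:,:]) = 91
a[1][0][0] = 37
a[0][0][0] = 88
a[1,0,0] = 37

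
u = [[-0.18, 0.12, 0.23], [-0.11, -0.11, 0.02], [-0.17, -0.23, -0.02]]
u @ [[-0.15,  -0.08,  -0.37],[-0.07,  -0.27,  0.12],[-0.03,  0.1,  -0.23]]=[[0.01, 0.00, 0.03],[0.02, 0.04, 0.02],[0.04, 0.07, 0.04]]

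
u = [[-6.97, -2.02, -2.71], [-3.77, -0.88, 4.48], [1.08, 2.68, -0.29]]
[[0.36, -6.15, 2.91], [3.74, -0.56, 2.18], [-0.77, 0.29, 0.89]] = u @[[-0.25,0.74,-0.62], [-0.12,-0.14,0.59], [0.6,0.47,0.08]]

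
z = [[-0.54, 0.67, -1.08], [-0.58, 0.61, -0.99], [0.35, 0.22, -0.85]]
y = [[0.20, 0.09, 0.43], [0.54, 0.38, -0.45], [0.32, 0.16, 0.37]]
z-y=[[-0.74, 0.58, -1.51], [-1.12, 0.23, -0.54], [0.03, 0.06, -1.22]]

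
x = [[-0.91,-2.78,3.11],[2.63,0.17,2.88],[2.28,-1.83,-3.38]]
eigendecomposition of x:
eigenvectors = [[(0.07+0.59j), 0.07-0.59j, -0.64+0.00j], [0.73+0.00j, 0.73-0.00j, (-0.1+0j)], [(0.01+0.34j), (0.01-0.34j), 0.76+0.00j]]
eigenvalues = [(0.47+3.51j), (0.47-3.51j), (-5.05+0j)]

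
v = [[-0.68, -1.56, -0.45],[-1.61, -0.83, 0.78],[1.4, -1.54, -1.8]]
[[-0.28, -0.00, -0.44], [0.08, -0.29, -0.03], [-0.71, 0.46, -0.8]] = v@[[-0.35, 0.22, -0.22],[0.39, -0.09, 0.4],[-0.21, -0.01, -0.07]]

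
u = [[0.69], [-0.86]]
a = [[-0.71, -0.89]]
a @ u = [[0.28]]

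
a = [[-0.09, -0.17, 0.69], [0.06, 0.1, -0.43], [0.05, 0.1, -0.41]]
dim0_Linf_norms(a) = [0.09, 0.17, 0.69]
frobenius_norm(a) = 0.94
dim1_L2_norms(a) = [0.72, 0.45, 0.42]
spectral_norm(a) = 0.94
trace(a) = -0.40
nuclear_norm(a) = 0.95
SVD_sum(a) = [[-0.09, -0.17, 0.69], [0.06, 0.1, -0.43], [0.05, 0.1, -0.41]] + [[0.00, -0.0, -0.0], [0.00, -0.0, -0.0], [-0.0, 0.00, 0.0]] + [[-0.00, -0.0, -0.00], [-0.0, -0.0, -0.0], [-0.00, -0.0, -0.00]]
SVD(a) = [[-0.76,-0.27,0.59], [0.47,-0.86,0.21], [0.45,0.44,0.78]] @ diag([0.9445357117736273, 0.006716232213212389, 0.0026798151327688323]) @ [[0.13, 0.23, -0.96], [-0.74, 0.67, 0.07], [-0.67, -0.7, -0.26]]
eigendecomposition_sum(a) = [[-0.08, -0.17, 0.71], [0.05, 0.11, -0.45], [0.05, 0.10, -0.41]] + [[-0.0, 0.0, -0.01], [0.01, -0.01, 0.03], [0.00, -0.0, 0.01]] + [[-0.0, -0.00, -0.00], [-0.01, -0.00, -0.01], [-0.0, -0.00, -0.00]]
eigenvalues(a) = [-0.39, -0.01, -0.0]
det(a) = -0.00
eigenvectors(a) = [[0.75, -0.37, -0.22], [-0.49, 0.91, -0.94], [-0.44, 0.18, -0.26]]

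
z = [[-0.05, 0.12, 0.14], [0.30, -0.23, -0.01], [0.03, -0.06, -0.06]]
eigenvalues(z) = [-0.37, 0.02, 0.01]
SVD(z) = [[-0.34, -0.85, 0.4], [0.92, -0.38, -0.03], [0.18, 0.36, 0.92]] @ diag([0.404731034113037, 0.15424237923442943, 0.0014416913311048728]) @ [[0.74, -0.65, -0.17], [-0.40, -0.23, -0.89], [-0.54, -0.72, 0.43]]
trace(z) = -0.34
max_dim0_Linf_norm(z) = 0.3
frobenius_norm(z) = 0.43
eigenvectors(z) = [[-0.42, 0.61, -0.57],[0.88, 0.73, -0.73],[0.21, -0.3, 0.38]]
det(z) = -0.00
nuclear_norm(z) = 0.56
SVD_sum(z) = [[-0.10,  0.09,  0.02], [0.28,  -0.24,  -0.06], [0.05,  -0.05,  -0.01]] + [[0.05, 0.03, 0.12], [0.02, 0.01, 0.05], [-0.02, -0.01, -0.05]] + [[-0.0, -0.0, 0.0], [0.00, 0.0, -0.00], [-0.0, -0.00, 0.0]]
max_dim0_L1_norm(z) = 0.41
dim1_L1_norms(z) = [0.31, 0.54, 0.15]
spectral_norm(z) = 0.40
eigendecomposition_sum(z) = [[-0.11, 0.11, 0.05], [0.23, -0.24, -0.11], [0.05, -0.06, -0.03]] + [[0.09, 0.01, 0.15], [0.11, 0.01, 0.18], [-0.04, -0.00, -0.07]] + [[-0.03, -0.0, -0.06], [-0.04, -0.00, -0.08], [0.02, 0.0, 0.04]]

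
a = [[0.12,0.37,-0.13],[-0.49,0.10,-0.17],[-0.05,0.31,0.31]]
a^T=[[0.12, -0.49, -0.05],[0.37, 0.10, 0.31],[-0.13, -0.17, 0.31]]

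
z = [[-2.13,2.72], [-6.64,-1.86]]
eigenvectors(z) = [[(-0.02+0.54j), (-0.02-0.54j)], [(-0.84+0j), (-0.84-0j)]]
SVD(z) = [[-0.23, -0.97], [-0.97, 0.23]] @ diag([7.05212100628319, 3.122833539069827]) @ [[0.99, 0.17],[0.17, -0.99]]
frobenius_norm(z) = 7.71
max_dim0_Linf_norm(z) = 6.64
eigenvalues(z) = [(-2+4.25j), (-2-4.25j)]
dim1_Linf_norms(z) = [2.72, 6.64]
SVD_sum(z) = [[-1.62, -0.27], [-6.76, -1.14]] + [[-0.51, 2.99], [0.12, -0.72]]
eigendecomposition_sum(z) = [[(-1.06+2.09j), (1.36+0.64j)],[-3.32-1.56j, -0.93+2.16j]] + [[(-1.06-2.09j), (1.36-0.64j)], [-3.32+1.56j, -0.93-2.16j]]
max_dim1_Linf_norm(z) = 6.64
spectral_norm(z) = 7.05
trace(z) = -3.99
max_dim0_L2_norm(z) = 6.97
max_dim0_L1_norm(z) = 8.77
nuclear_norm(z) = 10.17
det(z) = 22.02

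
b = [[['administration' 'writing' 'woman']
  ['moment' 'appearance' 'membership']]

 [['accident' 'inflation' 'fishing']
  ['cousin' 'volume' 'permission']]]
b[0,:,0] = ['administration', 'moment']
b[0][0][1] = 'writing'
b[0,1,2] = 'membership'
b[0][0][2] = 'woman'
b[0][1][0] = 'moment'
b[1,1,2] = 'permission'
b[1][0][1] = 'inflation'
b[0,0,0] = 'administration'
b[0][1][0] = 'moment'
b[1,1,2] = 'permission'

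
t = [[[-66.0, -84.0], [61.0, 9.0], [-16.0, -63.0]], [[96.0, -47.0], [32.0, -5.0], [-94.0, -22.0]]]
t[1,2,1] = -22.0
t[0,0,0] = -66.0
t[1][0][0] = 96.0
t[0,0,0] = -66.0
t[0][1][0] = 61.0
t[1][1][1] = -5.0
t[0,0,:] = [-66.0, -84.0]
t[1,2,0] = -94.0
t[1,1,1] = -5.0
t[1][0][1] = -47.0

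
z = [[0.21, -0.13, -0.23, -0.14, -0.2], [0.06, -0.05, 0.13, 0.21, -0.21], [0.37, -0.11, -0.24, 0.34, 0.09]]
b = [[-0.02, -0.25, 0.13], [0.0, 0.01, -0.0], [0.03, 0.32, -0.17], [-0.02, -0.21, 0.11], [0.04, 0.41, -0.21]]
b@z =[[0.03,0.00,-0.06,-0.01,0.07],[0.00,-0.0,0.0,0.0,-0.0],[-0.04,-0.00,0.08,0.01,-0.09],[0.02,0.00,-0.05,-0.00,0.06],[-0.04,-0.0,0.09,0.01,-0.11]]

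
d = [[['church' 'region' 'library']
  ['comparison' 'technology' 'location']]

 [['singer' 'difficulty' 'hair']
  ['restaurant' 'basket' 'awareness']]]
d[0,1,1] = 'technology'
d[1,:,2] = ['hair', 'awareness']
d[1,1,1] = 'basket'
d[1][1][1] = 'basket'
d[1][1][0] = 'restaurant'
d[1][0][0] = 'singer'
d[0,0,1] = 'region'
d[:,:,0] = [['church', 'comparison'], ['singer', 'restaurant']]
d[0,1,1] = 'technology'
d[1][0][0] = 'singer'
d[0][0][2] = 'library'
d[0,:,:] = [['church', 'region', 'library'], ['comparison', 'technology', 'location']]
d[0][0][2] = 'library'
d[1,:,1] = ['difficulty', 'basket']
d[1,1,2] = 'awareness'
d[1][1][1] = 'basket'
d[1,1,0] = 'restaurant'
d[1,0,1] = 'difficulty'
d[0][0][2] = 'library'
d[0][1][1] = 'technology'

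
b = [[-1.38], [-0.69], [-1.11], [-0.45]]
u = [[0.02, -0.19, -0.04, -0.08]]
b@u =[[-0.03, 0.26, 0.06, 0.11], [-0.01, 0.13, 0.03, 0.06], [-0.02, 0.21, 0.04, 0.09], [-0.01, 0.09, 0.02, 0.04]]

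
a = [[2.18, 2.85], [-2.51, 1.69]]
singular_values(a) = [3.6, 3.01]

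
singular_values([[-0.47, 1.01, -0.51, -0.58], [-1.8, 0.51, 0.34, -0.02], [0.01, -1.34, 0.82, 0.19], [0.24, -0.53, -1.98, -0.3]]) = [2.35, 2.24, 1.29, 0.35]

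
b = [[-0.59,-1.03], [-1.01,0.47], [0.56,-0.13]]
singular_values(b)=[1.3, 1.14]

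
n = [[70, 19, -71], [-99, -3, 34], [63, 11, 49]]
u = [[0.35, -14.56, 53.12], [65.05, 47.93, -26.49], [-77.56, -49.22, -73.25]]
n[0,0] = 70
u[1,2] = -26.49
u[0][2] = 53.12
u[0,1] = -14.56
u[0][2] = 53.12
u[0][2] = 53.12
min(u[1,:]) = -26.49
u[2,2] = -73.25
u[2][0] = -77.56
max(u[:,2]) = 53.12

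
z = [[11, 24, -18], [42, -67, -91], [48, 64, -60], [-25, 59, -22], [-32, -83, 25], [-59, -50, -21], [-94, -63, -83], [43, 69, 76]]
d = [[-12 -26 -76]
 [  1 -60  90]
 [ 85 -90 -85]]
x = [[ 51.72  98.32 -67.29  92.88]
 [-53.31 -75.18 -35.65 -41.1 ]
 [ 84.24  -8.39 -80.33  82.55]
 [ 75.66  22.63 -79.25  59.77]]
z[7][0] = 43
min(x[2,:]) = -80.33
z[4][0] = -32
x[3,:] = [75.66, 22.63, -79.25, 59.77]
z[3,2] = -22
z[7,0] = 43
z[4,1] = -83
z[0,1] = 24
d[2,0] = 85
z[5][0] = -59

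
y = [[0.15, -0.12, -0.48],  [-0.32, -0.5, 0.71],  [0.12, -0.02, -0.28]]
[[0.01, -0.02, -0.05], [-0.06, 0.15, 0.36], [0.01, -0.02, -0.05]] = y @ [[-0.0, 0.0, 0.01], [0.07, -0.18, -0.42], [-0.04, 0.09, 0.22]]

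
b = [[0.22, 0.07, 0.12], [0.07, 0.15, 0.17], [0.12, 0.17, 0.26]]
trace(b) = 0.63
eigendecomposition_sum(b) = [[0.11, 0.11, 0.16], [0.11, 0.11, 0.16], [0.16, 0.16, 0.23]] + [[0.11, -0.05, -0.04], [-0.05, 0.02, 0.02], [-0.04, 0.02, 0.02]] + [[0.00, 0.0, -0.00], [0.0, 0.02, -0.01], [-0.0, -0.01, 0.01]]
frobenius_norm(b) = 0.48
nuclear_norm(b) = 0.63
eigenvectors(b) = [[0.5,0.86,-0.1],[0.50,-0.37,-0.78],[0.71,-0.34,0.62]]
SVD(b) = [[-0.5, 0.86, -0.1],[-0.50, -0.37, -0.78],[-0.71, -0.34, 0.62]] @ diag([0.4625771055753499, 0.14247882170178072, 0.024944072722869363]) @ [[-0.5, -0.50, -0.71],  [0.86, -0.37, -0.34],  [-0.10, -0.78, 0.62]]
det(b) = 0.00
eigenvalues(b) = [0.46, 0.14, 0.02]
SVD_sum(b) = [[0.11, 0.11, 0.16],[0.11, 0.11, 0.16],[0.16, 0.16, 0.23]] + [[0.11,-0.05,-0.04],[-0.05,0.02,0.02],[-0.04,0.02,0.02]] + [[0.0, 0.0, -0.00], [0.00, 0.02, -0.01], [-0.00, -0.01, 0.01]]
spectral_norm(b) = 0.46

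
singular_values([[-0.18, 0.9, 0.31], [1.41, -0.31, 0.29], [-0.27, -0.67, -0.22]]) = [1.52, 1.16, 0.09]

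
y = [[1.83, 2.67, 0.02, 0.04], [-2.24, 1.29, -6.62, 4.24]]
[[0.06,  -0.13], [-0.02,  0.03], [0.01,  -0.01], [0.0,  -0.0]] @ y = [[0.4, -0.01, 0.86, -0.55], [-0.10, -0.01, -0.2, 0.13], [0.04, 0.01, 0.07, -0.04], [0.00, 0.0, 0.0, 0.0]]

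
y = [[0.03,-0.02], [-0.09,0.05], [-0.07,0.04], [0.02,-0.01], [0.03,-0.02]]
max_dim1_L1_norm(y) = 0.14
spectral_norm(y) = 0.14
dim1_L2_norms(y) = [0.04, 0.1, 0.08, 0.02, 0.04]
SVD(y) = [[-0.25, -0.62],[0.72, -0.35],[0.57, -0.02],[-0.16, 0.32],[-0.25, -0.62]] @ diag([0.1420726637618334, 0.003918955424221276]) @ [[-0.87, 0.5], [0.5, 0.87]]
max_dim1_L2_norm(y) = 0.1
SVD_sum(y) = [[0.03, -0.02], [-0.09, 0.05], [-0.07, 0.04], [0.02, -0.01], [0.03, -0.02]] + [[-0.00, -0.0], [-0.00, -0.00], [-0.0, -0.00], [0.00, 0.00], [-0.0, -0.00]]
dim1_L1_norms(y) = [0.05, 0.14, 0.11, 0.03, 0.05]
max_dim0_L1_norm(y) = 0.24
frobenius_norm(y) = 0.14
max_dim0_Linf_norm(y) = 0.09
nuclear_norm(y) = 0.15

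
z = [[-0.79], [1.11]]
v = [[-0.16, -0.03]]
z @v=[[0.13,0.02], [-0.18,-0.03]]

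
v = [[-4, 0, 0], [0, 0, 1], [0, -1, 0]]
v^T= [[-4, 0, 0], [0, 0, -1], [0, 1, 0]]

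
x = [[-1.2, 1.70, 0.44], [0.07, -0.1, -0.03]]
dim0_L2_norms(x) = [1.2, 1.7, 0.44]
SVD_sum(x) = [[-1.20, 1.7, 0.44], [0.07, -0.10, -0.03]] + [[-0.00, 0.0, -0.00], [-0.00, 0.00, -0.0]]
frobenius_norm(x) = 2.13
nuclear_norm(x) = 2.13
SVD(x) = [[-1.0, 0.06], [0.06, 1.0]] @ diag([2.130582790818192, 0.004119644324934209]) @ [[0.56, -0.80, -0.21],  [-0.21, 0.1, -0.97]]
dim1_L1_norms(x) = [3.34, 0.2]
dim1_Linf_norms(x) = [1.7, 0.1]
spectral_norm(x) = 2.13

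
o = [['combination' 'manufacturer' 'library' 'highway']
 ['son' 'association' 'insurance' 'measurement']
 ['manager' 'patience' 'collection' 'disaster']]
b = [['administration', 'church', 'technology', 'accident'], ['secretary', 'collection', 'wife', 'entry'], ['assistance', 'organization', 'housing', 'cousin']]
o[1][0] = 'son'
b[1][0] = 'secretary'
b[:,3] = ['accident', 'entry', 'cousin']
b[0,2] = 'technology'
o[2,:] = ['manager', 'patience', 'collection', 'disaster']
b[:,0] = ['administration', 'secretary', 'assistance']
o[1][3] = 'measurement'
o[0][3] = 'highway'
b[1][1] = 'collection'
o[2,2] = 'collection'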